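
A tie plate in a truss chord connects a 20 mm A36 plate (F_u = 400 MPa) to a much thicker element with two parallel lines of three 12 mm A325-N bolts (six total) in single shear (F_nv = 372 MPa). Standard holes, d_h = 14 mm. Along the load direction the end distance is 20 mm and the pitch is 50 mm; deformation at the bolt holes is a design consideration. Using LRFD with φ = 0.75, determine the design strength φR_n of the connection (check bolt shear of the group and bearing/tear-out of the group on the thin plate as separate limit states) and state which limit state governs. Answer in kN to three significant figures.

Bolt shear: A_b = π·12²/4 = 113.1 mm²; R_n = 372 × 113.1 × 6 × 1 / 1000 = 252.4 kN → 0.75 × 252.4 = 189 kN.
Bearing (1.2 l_c t F_u ≤ 2.4 d t F_u): upper limit = 2.4·12·20·400 / 1000 = 230.4 kN.
  Edge l_c = 20 − 14/2 = 13 → r_n = 124.8 kN; interior l_c = 50 − 14 = 36 → r_n = 230.4 kN.
  R_n,bearing = 2·124.8 + 4·230.4 = 1171 kN → 0.75 × 1171 = 878 kN.
Bolt shear governs: 189 kN.

189 kN (bolt shear governs)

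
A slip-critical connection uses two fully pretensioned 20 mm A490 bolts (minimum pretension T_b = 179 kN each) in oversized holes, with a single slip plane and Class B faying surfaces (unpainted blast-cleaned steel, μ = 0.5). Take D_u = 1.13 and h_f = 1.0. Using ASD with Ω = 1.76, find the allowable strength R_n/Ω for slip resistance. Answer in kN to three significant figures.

115 kN

R_n = μ · D_u · h_f · T_b · n_s · n_b = 0.5 × 1.13 × 1.0 × 179 × 1 × 2 = 202.3 kN.
Allowable strength R_n/Ω = 202.3 / 1.76 = 115 kN.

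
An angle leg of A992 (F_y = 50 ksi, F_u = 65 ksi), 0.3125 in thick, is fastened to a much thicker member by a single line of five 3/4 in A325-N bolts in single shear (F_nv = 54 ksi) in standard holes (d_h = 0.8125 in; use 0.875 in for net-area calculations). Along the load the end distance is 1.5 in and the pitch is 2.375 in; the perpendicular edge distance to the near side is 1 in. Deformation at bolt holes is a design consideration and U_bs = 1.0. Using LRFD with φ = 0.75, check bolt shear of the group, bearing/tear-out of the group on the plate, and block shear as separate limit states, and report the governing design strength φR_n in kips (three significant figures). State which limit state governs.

73.1 kips (block shear governs)

Bolt shear: A_b = π·0.75²/4 = 0.4418 in²; R_n = 54 × 0.4418 × 5 × 1 = 119.3 kips → 0.75 × 119.3 = 89.5 kips.
Bearing: edge l_c = 1.094, r_n = 26.66 kips; interior l_c = 1.562, r_n = 36.56 kips; R_n = 26.66 + 4·36.56 = 172.9 kips → 130 kips.
Block shear: A_gv = 3.438, A_nv = 2.207, A_nt = 0.1758 in²; R_n = min(0.6F_uA_nv, 0.6F_yA_gv) + U_bs·F_u·A_nt = 97.5 kips → 73.1 kips.
Block shear governs: 73.1 kips.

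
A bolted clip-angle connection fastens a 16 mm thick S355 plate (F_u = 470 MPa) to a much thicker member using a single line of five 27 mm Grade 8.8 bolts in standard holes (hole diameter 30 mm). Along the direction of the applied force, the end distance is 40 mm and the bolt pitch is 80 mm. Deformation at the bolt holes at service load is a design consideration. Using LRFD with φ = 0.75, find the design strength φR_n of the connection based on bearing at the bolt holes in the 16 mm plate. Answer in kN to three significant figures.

Per bolt r_n = 1.2 l_c t F_u ≤ 2.4 d t F_u; upper limit = 2.4 × 27 × 16 × 470 / 1000 = 487.3 kN.
Edge bolt: l_c = 40 − 30/2 = 25 mm → 1.2 × 25 × 16 × 470 / 1000 = 225.6 → r_n = 225.6 kN.
Interior bolts: l_c = 80 − 30 = 50 mm → 1.2 × 50 × 16 × 470 / 1000 = 451.2 → r_n = 451.2 kN.
R_n = 1 × 225.6 + 4 × 451.2 = 2030 kN.
Design strength φR_n = 0.75 × 2030 = 1520 kN.

1520 kN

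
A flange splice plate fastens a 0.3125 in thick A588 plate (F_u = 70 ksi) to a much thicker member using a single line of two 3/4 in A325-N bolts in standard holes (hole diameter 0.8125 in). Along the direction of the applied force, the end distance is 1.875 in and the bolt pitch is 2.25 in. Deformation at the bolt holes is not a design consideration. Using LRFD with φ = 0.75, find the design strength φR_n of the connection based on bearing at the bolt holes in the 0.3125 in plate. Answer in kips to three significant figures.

71.5 kips

Per bolt r_n = 1.5 l_c t F_u ≤ 3.0 d t F_u; upper limit = 3.0 × 0.75 × 0.3125 × 70 = 49.22 kips.
Edge bolt: l_c = 1.875 − 0.8125/2 = 1.469 in → 1.5 × 1.469 × 0.3125 × 70 = 48.19 → r_n = 48.19 kips.
Interior bolts: l_c = 2.25 − 0.8125 = 1.438 in → 1.5 × 1.438 × 0.3125 × 70 = 47.17 → r_n = 47.17 kips.
R_n = 1 × 48.19 + 1 × 47.17 = 95.36 kips.
Design strength φR_n = 0.75 × 95.36 = 71.5 kips.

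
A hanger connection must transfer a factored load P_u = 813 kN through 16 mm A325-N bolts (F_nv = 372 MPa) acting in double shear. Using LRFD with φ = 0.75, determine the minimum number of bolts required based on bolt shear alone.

8 bolts

A_b = π·16²/4 = 201.1 mm².
Per-bolt design strength φR_n = 0.75 × 372 × 201.1 × 2 / 1000 = 112.2 kN.
n ≥ 813 / 112.2 = 7.246 → use 8 bolts.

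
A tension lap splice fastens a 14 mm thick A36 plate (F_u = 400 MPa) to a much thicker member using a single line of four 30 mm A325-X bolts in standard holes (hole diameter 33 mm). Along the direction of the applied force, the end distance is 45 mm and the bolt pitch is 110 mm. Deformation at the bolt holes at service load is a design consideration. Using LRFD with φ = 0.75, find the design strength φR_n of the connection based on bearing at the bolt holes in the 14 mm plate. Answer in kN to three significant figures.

1050 kN

Per bolt r_n = 1.2 l_c t F_u ≤ 2.4 d t F_u; upper limit = 2.4 × 30 × 14 × 400 / 1000 = 403.2 kN.
Edge bolt: l_c = 45 − 33/2 = 28.5 mm → 1.2 × 28.5 × 14 × 400 / 1000 = 191.5 → r_n = 191.5 kN.
Interior bolts: l_c = 110 − 33 = 77 mm → 1.2 × 77 × 14 × 400 / 1000 = 517.4 → r_n = 403.2 kN.
R_n = 1 × 191.5 + 3 × 403.2 = 1401 kN.
Design strength φR_n = 0.75 × 1401 = 1050 kN.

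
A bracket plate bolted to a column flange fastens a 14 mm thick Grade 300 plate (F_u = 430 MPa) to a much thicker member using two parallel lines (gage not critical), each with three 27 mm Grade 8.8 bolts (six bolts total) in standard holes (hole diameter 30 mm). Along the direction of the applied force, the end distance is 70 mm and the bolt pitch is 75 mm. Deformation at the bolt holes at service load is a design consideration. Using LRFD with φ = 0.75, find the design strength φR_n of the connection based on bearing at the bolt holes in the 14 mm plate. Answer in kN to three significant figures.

1560 kN

Per bolt r_n = 1.2 l_c t F_u ≤ 2.4 d t F_u; upper limit = 2.4 × 27 × 14 × 430 / 1000 = 390.1 kN.
Edge bolt: l_c = 70 − 30/2 = 55 mm → 1.2 × 55 × 14 × 430 / 1000 = 397.3 → r_n = 390.1 kN.
Interior bolts: l_c = 75 − 30 = 45 mm → 1.2 × 45 × 14 × 430 / 1000 = 325.1 → r_n = 325.1 kN.
R_n = 2 × 390.1 + 4 × 325.1 = 2081 kN.
Design strength φR_n = 0.75 × 2081 = 1560 kN.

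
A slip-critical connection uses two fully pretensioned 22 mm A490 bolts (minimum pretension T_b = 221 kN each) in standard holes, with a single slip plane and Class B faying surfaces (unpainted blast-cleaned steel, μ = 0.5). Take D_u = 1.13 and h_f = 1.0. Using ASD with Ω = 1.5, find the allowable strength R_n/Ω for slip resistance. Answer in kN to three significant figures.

R_n = μ · D_u · h_f · T_b · n_s · n_b = 0.5 × 1.13 × 1.0 × 221 × 1 × 2 = 249.7 kN.
Allowable strength R_n/Ω = 249.7 / 1.5 = 166 kN.

166 kN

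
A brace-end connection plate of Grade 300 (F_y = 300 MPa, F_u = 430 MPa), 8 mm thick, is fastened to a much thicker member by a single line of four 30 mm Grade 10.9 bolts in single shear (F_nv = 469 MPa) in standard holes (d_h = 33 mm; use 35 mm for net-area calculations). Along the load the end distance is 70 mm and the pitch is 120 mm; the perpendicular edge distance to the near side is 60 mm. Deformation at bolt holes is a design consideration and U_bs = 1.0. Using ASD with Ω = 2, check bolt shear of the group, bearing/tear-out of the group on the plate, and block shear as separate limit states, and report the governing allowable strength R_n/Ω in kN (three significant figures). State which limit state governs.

383 kN (block shear governs)

Bolt shear: A_b = π·30²/4 = 706.9 mm²; R_n = 469 × 706.9 × 4 × 1 / 1000 = 1326 kN → 1326 / 2 = 663 kN.
Bearing: edge l_c = 53.5, r_n = 220.8 kN; interior l_c = 87, r_n = 247.7 kN; R_n = 220.8 + 3·247.7 = 963.9 kN → 482 kN.
Block shear: A_gv = 3440, A_nv = 2460, A_nt = 340 mm²; R_n = min(0.6F_uA_nv, 0.6F_yA_gv) + U_bs·F_u·A_nt = 765.4 kN → 383 kN.
Block shear governs: 383 kN.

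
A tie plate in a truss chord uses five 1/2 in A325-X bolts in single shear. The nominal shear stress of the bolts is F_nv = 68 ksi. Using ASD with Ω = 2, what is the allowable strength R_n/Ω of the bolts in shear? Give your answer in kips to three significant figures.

A_b = π × 0.5² / 4 = 0.1963 in².
R_n = F_nv · A_b · n · n_s = 68 × 0.1963 × 5 × 1 = 66.76 kips.
Allowable strength R_n/Ω = 66.76 / 2 = 33.4 kips.

33.4 kips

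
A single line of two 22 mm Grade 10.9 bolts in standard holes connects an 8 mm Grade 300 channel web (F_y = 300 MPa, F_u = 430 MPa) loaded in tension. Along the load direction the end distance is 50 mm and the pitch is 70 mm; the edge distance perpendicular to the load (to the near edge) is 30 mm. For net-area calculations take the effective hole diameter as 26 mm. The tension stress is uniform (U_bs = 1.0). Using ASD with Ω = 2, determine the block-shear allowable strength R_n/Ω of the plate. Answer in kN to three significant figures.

113 kN

Shear plane L_v = 50 + 1·70 = 120 mm; A_gv = 120 × 8 = 960 mm².
A_nv = (120 − 1.5·26) × 8 = 648 mm².
A_nt = (30 − 0.5·26) × 8 = 136 mm².
0.6 F_u A_nv = 167.2 kN; 0.6 F_y A_gv = 172.8 kN → shear rupture governs the shear term.
R_n = 167.2 + 1.0 × 430 × 136 / 1000 = 225.7 kN.
Allowable strength R_n/Ω = 225.7 / 2 = 113 kN.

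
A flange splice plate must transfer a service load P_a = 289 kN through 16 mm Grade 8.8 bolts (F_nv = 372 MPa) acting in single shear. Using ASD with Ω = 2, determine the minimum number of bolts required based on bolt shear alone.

A_b = π·16²/4 = 201.1 mm².
Per-bolt allowable strength R_n/Ω = 372 × 201.1 × 1 / 1000 / 2 = 37.4 kN.
n ≥ 289 / 37.4 = 7.728 → use 8 bolts.

8 bolts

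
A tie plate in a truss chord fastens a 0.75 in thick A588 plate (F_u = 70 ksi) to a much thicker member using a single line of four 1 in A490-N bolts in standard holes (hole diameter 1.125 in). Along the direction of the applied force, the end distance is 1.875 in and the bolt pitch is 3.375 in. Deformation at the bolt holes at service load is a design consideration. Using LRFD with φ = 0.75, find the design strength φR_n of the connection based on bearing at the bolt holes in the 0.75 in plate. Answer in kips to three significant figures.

346 kips

Per bolt r_n = 1.2 l_c t F_u ≤ 2.4 d t F_u; upper limit = 2.4 × 1 × 0.75 × 70 = 126 kips.
Edge bolt: l_c = 1.875 − 1.125/2 = 1.312 in → 1.2 × 1.312 × 0.75 × 70 = 82.69 → r_n = 82.69 kips.
Interior bolts: l_c = 3.375 − 1.125 = 2.25 in → 1.2 × 2.25 × 0.75 × 70 = 141.8 → r_n = 126 kips.
R_n = 1 × 82.69 + 3 × 126 = 460.7 kips.
Design strength φR_n = 0.75 × 460.7 = 346 kips.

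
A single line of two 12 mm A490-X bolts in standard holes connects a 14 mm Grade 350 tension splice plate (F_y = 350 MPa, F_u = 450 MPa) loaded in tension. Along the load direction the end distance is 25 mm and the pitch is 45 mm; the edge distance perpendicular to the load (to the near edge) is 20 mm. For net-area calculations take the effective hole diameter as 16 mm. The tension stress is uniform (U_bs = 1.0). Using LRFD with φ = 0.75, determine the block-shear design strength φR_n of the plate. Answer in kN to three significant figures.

187 kN

Shear plane L_v = 25 + 1·45 = 70 mm; A_gv = 70 × 14 = 980 mm².
A_nv = (70 − 1.5·16) × 14 = 644 mm².
A_nt = (20 − 0.5·16) × 14 = 168 mm².
0.6 F_u A_nv = 173.9 kN; 0.6 F_y A_gv = 205.8 kN → shear rupture governs the shear term.
R_n = 173.9 + 1.0 × 450 × 168 / 1000 = 249.5 kN.
Design strength φR_n = 0.75 × 249.5 = 187 kN.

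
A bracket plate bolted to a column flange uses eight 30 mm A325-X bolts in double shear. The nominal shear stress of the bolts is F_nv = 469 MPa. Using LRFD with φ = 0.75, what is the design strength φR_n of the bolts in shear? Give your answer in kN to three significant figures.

A_b = π × 30² / 4 = 706.9 mm².
R_n = F_nv · A_b · n · n_s = 469 × 706.9 × 8 × 2 / 1000 = 5304 kN.
Design strength φR_n = 0.75 × 5304 = 3980 kN.

3980 kN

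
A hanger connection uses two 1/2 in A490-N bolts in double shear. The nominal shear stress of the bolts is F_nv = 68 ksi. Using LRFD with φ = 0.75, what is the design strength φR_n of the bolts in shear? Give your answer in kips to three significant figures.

A_b = π × 0.5² / 4 = 0.1963 in².
R_n = F_nv · A_b · n · n_s = 68 × 0.1963 × 2 × 2 = 53.41 kips.
Design strength φR_n = 0.75 × 53.41 = 40.1 kips.

40.1 kips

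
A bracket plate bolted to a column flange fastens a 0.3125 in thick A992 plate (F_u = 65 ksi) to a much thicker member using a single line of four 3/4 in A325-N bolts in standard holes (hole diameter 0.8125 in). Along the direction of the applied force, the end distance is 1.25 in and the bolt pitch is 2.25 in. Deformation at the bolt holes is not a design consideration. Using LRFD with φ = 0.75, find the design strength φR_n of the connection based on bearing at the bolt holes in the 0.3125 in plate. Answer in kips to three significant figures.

Per bolt r_n = 1.5 l_c t F_u ≤ 3.0 d t F_u; upper limit = 3.0 × 0.75 × 0.3125 × 65 = 45.7 kips.
Edge bolt: l_c = 1.25 − 0.8125/2 = 0.8438 in → 1.5 × 0.8438 × 0.3125 × 65 = 25.71 → r_n = 25.71 kips.
Interior bolts: l_c = 2.25 − 0.8125 = 1.438 in → 1.5 × 1.438 × 0.3125 × 65 = 43.8 → r_n = 43.8 kips.
R_n = 1 × 25.71 + 3 × 43.8 = 157.1 kips.
Design strength φR_n = 0.75 × 157.1 = 118 kips.

118 kips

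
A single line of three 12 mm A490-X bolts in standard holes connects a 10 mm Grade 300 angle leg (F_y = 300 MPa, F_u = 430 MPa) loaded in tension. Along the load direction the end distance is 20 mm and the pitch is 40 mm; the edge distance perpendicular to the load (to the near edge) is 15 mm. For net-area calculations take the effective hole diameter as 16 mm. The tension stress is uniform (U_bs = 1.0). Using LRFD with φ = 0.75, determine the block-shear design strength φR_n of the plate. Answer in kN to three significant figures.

Shear plane L_v = 20 + 2·40 = 100 mm; A_gv = 100 × 10 = 1000 mm².
A_nv = (100 − 2.5·16) × 10 = 600 mm².
A_nt = (15 − 0.5·16) × 10 = 70 mm².
0.6 F_u A_nv = 154.8 kN; 0.6 F_y A_gv = 180 kN → shear rupture governs the shear term.
R_n = 154.8 + 1.0 × 430 × 70 / 1000 = 184.9 kN.
Design strength φR_n = 0.75 × 184.9 = 139 kN.

139 kN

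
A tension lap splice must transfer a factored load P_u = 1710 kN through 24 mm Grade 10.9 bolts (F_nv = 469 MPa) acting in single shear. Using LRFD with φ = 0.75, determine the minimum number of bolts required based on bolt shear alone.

11 bolts

A_b = π·24²/4 = 452.4 mm².
Per-bolt design strength φR_n = 0.75 × 469 × 452.4 × 1 / 1000 = 159.1 kN.
n ≥ 1710 / 159.1 = 10.75 → use 11 bolts.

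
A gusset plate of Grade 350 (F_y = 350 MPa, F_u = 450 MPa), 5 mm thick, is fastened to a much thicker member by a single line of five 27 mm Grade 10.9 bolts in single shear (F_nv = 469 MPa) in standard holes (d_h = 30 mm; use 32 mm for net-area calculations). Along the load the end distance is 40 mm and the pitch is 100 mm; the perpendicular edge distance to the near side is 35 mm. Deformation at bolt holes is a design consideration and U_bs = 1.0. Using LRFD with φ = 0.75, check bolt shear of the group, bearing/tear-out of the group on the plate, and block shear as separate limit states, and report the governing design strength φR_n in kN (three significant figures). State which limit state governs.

332 kN (block shear governs)

Bolt shear: A_b = π·27²/4 = 572.6 mm²; R_n = 469 × 572.6 × 5 × 1 / 1000 = 1343 kN → 0.75 × 1343 = 1010 kN.
Bearing: edge l_c = 25, r_n = 67.5 kN; interior l_c = 70, r_n = 145.8 kN; R_n = 67.5 + 4·145.8 = 650.7 kN → 488 kN.
Block shear: A_gv = 2200, A_nv = 1480, A_nt = 95 mm²; R_n = min(0.6F_uA_nv, 0.6F_yA_gv) + U_bs·F_u·A_nt = 442.4 kN → 332 kN.
Block shear governs: 332 kN.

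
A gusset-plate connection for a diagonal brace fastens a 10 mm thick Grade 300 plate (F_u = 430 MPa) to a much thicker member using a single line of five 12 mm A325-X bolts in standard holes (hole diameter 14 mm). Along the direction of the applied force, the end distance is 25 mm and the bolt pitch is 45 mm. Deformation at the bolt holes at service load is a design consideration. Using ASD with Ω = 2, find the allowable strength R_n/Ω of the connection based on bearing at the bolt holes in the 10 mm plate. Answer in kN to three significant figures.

294 kN

Per bolt r_n = 1.2 l_c t F_u ≤ 2.4 d t F_u; upper limit = 2.4 × 12 × 10 × 430 / 1000 = 123.8 kN.
Edge bolt: l_c = 25 − 14/2 = 18 mm → 1.2 × 18 × 10 × 430 / 1000 = 92.88 → r_n = 92.88 kN.
Interior bolts: l_c = 45 − 14 = 31 mm → 1.2 × 31 × 10 × 430 / 1000 = 160 → r_n = 123.8 kN.
R_n = 1 × 92.88 + 4 × 123.8 = 588.2 kN.
Allowable strength R_n/Ω = 588.2 / 2 = 294 kN.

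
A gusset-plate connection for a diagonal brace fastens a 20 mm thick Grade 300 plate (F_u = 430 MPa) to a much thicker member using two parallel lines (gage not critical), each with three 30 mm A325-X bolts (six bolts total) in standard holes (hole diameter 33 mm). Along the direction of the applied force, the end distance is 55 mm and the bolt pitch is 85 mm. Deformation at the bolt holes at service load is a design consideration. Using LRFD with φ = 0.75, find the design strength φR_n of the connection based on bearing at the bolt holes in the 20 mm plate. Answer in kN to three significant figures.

Per bolt r_n = 1.2 l_c t F_u ≤ 2.4 d t F_u; upper limit = 2.4 × 30 × 20 × 430 / 1000 = 619.2 kN.
Edge bolt: l_c = 55 − 33/2 = 38.5 mm → 1.2 × 38.5 × 20 × 430 / 1000 = 397.3 → r_n = 397.3 kN.
Interior bolts: l_c = 85 − 33 = 52 mm → 1.2 × 52 × 20 × 430 / 1000 = 536.6 → r_n = 536.6 kN.
R_n = 2 × 397.3 + 4 × 536.6 = 2941 kN.
Design strength φR_n = 0.75 × 2941 = 2210 kN.

2210 kN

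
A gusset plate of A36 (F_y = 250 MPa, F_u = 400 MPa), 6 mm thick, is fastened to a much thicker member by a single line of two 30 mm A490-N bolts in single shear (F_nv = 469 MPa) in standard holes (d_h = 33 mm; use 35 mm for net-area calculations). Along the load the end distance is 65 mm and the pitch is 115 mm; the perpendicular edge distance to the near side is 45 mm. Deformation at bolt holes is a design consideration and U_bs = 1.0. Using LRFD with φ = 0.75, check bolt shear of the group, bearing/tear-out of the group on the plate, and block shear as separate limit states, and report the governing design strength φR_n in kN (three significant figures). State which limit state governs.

171 kN (block shear governs)

Bolt shear: A_b = π·30²/4 = 706.9 mm²; R_n = 469 × 706.9 × 2 × 1 / 1000 = 663 kN → 0.75 × 663 = 497 kN.
Bearing: edge l_c = 48.5, r_n = 139.7 kN; interior l_c = 82, r_n = 172.8 kN; R_n = 139.7 + 1·172.8 = 312.5 kN → 234 kN.
Block shear: A_gv = 1080, A_nv = 765, A_nt = 165 mm²; R_n = min(0.6F_uA_nv, 0.6F_yA_gv) + U_bs·F_u·A_nt = 228 kN → 171 kN.
Block shear governs: 171 kN.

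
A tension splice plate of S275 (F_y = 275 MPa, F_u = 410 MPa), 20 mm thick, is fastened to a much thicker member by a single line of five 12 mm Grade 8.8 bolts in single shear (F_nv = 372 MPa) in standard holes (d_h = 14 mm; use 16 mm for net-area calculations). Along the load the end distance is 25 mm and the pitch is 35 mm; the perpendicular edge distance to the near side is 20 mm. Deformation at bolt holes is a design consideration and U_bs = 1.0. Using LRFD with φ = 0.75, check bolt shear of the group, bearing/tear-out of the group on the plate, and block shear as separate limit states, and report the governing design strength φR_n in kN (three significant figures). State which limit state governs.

158 kN (bolt shear governs)

Bolt shear: A_b = π·12²/4 = 113.1 mm²; R_n = 372 × 113.1 × 5 × 1 / 1000 = 210.4 kN → 0.75 × 210.4 = 158 kN.
Bearing: edge l_c = 18, r_n = 177.1 kN; interior l_c = 21, r_n = 206.6 kN; R_n = 177.1 + 4·206.6 = 1004 kN → 753 kN.
Block shear: A_gv = 3300, A_nv = 1860, A_nt = 240 mm²; R_n = min(0.6F_uA_nv, 0.6F_yA_gv) + U_bs·F_u·A_nt = 556 kN → 417 kN.
Bolt shear governs: 158 kN.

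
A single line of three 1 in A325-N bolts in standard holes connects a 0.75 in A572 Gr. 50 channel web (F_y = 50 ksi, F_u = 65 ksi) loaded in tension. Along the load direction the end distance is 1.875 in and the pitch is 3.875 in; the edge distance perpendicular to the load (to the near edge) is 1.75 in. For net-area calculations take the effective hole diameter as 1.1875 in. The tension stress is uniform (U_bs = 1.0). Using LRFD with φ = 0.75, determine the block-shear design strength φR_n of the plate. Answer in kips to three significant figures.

188 kips

Shear plane L_v = 1.875 + 2·3.875 = 9.625 in; A_gv = 9.625 × 0.75 = 7.219 in².
A_nv = (9.625 − 2.5·1.1875) × 0.75 = 4.992 in².
A_nt = (1.75 − 0.5·1.1875) × 0.75 = 0.8672 in².
0.6 F_u A_nv = 194.7 kips; 0.6 F_y A_gv = 216.6 kips → shear rupture governs the shear term.
R_n = 194.7 + 1.0 × 65 × 0.8672 = 251.1 kips.
Design strength φR_n = 0.75 × 251.1 = 188 kips.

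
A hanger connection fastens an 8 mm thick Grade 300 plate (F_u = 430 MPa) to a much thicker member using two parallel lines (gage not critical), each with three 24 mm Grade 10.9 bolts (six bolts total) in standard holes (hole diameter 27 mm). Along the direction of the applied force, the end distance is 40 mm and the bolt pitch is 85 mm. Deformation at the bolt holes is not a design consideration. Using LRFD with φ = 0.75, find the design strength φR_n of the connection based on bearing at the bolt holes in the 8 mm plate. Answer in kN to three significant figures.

Per bolt r_n = 1.5 l_c t F_u ≤ 3.0 d t F_u; upper limit = 3.0 × 24 × 8 × 430 / 1000 = 247.7 kN.
Edge bolt: l_c = 40 − 27/2 = 26.5 mm → 1.5 × 26.5 × 8 × 430 / 1000 = 136.7 → r_n = 136.7 kN.
Interior bolts: l_c = 85 − 27 = 58 mm → 1.5 × 58 × 8 × 430 / 1000 = 299.3 → r_n = 247.7 kN.
R_n = 2 × 136.7 + 4 × 247.7 = 1264 kN.
Design strength φR_n = 0.75 × 1264 = 948 kN.

948 kN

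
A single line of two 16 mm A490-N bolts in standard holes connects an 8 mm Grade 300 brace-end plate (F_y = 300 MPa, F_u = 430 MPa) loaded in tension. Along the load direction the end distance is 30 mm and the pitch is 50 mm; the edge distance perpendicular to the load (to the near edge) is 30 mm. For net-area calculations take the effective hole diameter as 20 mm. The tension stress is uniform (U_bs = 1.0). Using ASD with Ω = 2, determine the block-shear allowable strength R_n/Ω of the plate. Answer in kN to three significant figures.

Shear plane L_v = 30 + 1·50 = 80 mm; A_gv = 80 × 8 = 640 mm².
A_nv = (80 − 1.5·20) × 8 = 400 mm².
A_nt = (30 − 0.5·20) × 8 = 160 mm².
0.6 F_u A_nv = 103.2 kN; 0.6 F_y A_gv = 115.2 kN → shear rupture governs the shear term.
R_n = 103.2 + 1.0 × 430 × 160 / 1000 = 172 kN.
Allowable strength R_n/Ω = 172 / 2 = 86 kN.

86 kN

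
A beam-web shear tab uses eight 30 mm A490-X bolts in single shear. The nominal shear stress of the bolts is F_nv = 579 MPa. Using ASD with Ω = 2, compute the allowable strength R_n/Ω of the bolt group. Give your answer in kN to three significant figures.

A_b = π × 30² / 4 = 706.9 mm².
R_n = F_nv · A_b · n · n_s = 579 × 706.9 × 8 × 1 / 1000 = 3274 kN.
Allowable strength R_n/Ω = 3274 / 2 = 1640 kN.

1640 kN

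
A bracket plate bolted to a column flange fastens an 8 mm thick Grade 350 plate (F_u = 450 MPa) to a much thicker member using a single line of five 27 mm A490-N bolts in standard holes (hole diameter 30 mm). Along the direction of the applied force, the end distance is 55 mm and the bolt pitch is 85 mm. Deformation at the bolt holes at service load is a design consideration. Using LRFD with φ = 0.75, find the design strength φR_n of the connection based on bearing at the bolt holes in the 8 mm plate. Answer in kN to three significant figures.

829 kN

Per bolt r_n = 1.2 l_c t F_u ≤ 2.4 d t F_u; upper limit = 2.4 × 27 × 8 × 450 / 1000 = 233.3 kN.
Edge bolt: l_c = 55 − 30/2 = 40 mm → 1.2 × 40 × 8 × 450 / 1000 = 172.8 → r_n = 172.8 kN.
Interior bolts: l_c = 85 − 30 = 55 mm → 1.2 × 55 × 8 × 450 / 1000 = 237.6 → r_n = 233.3 kN.
R_n = 1 × 172.8 + 4 × 233.3 = 1106 kN.
Design strength φR_n = 0.75 × 1106 = 829 kN.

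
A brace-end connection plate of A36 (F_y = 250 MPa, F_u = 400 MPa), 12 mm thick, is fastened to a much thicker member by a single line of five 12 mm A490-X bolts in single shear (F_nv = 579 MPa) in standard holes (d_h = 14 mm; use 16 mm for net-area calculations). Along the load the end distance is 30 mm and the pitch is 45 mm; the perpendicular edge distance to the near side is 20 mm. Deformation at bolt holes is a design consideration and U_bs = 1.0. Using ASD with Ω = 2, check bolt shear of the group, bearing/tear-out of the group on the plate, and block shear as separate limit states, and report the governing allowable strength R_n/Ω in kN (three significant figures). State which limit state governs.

164 kN (bolt shear governs)

Bolt shear: A_b = π·12²/4 = 113.1 mm²; R_n = 579 × 113.1 × 5 × 1 / 1000 = 327.4 kN → 327.4 / 2 = 164 kN.
Bearing: edge l_c = 23, r_n = 132.5 kN; interior l_c = 31, r_n = 138.2 kN; R_n = 132.5 + 4·138.2 = 685.4 kN → 343 kN.
Block shear: A_gv = 2520, A_nv = 1656, A_nt = 144 mm²; R_n = min(0.6F_uA_nv, 0.6F_yA_gv) + U_bs·F_u·A_nt = 435.6 kN → 218 kN.
Bolt shear governs: 164 kN.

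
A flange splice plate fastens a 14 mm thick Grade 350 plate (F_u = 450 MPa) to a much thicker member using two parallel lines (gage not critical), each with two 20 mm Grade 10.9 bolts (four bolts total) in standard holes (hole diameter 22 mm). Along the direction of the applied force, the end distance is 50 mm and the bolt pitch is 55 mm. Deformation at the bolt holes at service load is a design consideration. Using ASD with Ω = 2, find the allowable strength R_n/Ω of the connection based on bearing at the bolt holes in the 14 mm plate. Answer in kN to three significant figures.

Per bolt r_n = 1.2 l_c t F_u ≤ 2.4 d t F_u; upper limit = 2.4 × 20 × 14 × 450 / 1000 = 302.4 kN.
Edge bolt: l_c = 50 − 22/2 = 39 mm → 1.2 × 39 × 14 × 450 / 1000 = 294.8 → r_n = 294.8 kN.
Interior bolts: l_c = 55 − 22 = 33 mm → 1.2 × 33 × 14 × 450 / 1000 = 249.5 → r_n = 249.5 kN.
R_n = 2 × 294.8 + 2 × 249.5 = 1089 kN.
Allowable strength R_n/Ω = 1089 / 2 = 544 kN.

544 kN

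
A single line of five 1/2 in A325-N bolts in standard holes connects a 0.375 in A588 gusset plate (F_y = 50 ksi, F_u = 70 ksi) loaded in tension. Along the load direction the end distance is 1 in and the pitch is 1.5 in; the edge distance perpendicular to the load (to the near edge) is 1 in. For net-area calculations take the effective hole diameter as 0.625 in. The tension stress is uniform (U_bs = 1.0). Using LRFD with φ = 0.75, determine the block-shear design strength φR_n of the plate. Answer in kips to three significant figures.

63 kips

Shear plane L_v = 1 + 4·1.5 = 7 in; A_gv = 7 × 0.375 = 2.625 in².
A_nv = (7 − 4.5·0.625) × 0.375 = 1.57 in².
A_nt = (1 − 0.5·0.625) × 0.375 = 0.2578 in².
0.6 F_u A_nv = 65.95 kips; 0.6 F_y A_gv = 78.75 kips → shear rupture governs the shear term.
R_n = 65.95 + 1.0 × 70 × 0.2578 = 84 kips.
Design strength φR_n = 0.75 × 84 = 63 kips.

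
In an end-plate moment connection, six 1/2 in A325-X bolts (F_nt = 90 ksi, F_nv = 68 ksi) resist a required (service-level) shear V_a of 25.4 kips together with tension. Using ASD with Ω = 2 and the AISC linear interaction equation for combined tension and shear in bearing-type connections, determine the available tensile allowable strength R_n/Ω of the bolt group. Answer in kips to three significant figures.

35.3 kips

A_b = π·0.5²/4 = 0.1963 in²; f_rv = 25.4 / (6 × 0.1963) = 21.56 ksi.
F'_nt = 1.3 F_nt − (Ω F_nt / F_nv) f_rv = 1.3·90 − (2·90/68)·21.56 = 59.93 ksi, capped at F_nt → F'_nt = 59.93 ksi.
R_n = F'_nt · A_b · n = 59.93 × 0.1963 × 6 = 70.6 kips.
Allowable strength R_n/Ω = 70.6 / 2 = 35.3 kips.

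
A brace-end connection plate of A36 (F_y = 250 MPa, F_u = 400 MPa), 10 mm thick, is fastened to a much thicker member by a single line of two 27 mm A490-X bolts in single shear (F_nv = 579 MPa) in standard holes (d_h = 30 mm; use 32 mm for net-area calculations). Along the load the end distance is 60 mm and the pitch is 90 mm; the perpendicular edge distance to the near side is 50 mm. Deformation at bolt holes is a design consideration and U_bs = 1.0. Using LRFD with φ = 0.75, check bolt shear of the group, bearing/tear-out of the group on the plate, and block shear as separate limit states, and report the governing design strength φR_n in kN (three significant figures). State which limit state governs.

271 kN (block shear governs)

Bolt shear: A_b = π·27²/4 = 572.6 mm²; R_n = 579 × 572.6 × 2 × 1 / 1000 = 663 kN → 0.75 × 663 = 497 kN.
Bearing: edge l_c = 45, r_n = 216 kN; interior l_c = 60, r_n = 259.2 kN; R_n = 216 + 1·259.2 = 475.2 kN → 356 kN.
Block shear: A_gv = 1500, A_nv = 1020, A_nt = 340 mm²; R_n = min(0.6F_uA_nv, 0.6F_yA_gv) + U_bs·F_u·A_nt = 361 kN → 271 kN.
Block shear governs: 271 kN.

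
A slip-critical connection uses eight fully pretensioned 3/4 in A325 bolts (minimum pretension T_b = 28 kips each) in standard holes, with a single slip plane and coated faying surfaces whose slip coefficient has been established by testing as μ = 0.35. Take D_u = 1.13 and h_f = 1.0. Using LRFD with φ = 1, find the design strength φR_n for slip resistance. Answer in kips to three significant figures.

R_n = μ · D_u · h_f · T_b · n_s · n_b = 0.35 × 1.13 × 1.0 × 28 × 1 × 8 = 88.59 kips.
Design strength φR_n = 1 × 88.59 = 88.6 kips.

88.6 kips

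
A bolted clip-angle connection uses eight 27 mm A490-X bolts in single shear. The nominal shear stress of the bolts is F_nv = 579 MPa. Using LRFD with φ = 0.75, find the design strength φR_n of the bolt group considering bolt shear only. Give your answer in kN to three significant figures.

A_b = π × 27² / 4 = 572.6 mm².
R_n = F_nv · A_b · n · n_s = 579 × 572.6 × 8 × 1 / 1000 = 2652 kN.
Design strength φR_n = 0.75 × 2652 = 1990 kN.

1990 kN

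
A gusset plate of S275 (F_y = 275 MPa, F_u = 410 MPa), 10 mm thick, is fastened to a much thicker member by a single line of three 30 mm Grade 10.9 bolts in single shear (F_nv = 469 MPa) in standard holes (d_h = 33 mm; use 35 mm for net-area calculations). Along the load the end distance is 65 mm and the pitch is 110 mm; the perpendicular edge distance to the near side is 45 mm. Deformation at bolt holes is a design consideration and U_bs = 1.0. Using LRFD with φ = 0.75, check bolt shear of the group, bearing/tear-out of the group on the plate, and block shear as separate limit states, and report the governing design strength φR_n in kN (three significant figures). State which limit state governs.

Bolt shear: A_b = π·30²/4 = 706.9 mm²; R_n = 469 × 706.9 × 3 × 1 / 1000 = 994.5 kN → 0.75 × 994.5 = 746 kN.
Bearing: edge l_c = 48.5, r_n = 238.6 kN; interior l_c = 77, r_n = 295.2 kN; R_n = 238.6 + 2·295.2 = 829 kN → 622 kN.
Block shear: A_gv = 2850, A_nv = 1975, A_nt = 275 mm²; R_n = min(0.6F_uA_nv, 0.6F_yA_gv) + U_bs·F_u·A_nt = 583 kN → 437 kN.
Block shear governs: 437 kN.

437 kN (block shear governs)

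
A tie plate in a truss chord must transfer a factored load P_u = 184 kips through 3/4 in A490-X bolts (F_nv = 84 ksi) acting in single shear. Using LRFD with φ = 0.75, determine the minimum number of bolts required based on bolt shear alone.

7 bolts

A_b = π·0.75²/4 = 0.4418 in².
Per-bolt design strength φR_n = 0.75 × 84 × 0.4418 × 1 = 27.83 kips.
n ≥ 184 / 27.83 = 6.611 → use 7 bolts.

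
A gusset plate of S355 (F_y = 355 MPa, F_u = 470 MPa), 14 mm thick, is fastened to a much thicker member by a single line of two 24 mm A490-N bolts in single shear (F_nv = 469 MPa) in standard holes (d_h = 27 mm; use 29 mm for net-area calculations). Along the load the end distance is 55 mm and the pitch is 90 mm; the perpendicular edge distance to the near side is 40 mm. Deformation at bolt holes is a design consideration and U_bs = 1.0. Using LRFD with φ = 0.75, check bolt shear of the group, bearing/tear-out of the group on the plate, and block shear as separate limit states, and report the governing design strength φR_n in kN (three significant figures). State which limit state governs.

318 kN (bolt shear governs)

Bolt shear: A_b = π·24²/4 = 452.4 mm²; R_n = 469 × 452.4 × 2 × 1 / 1000 = 424.3 kN → 0.75 × 424.3 = 318 kN.
Bearing: edge l_c = 41.5, r_n = 327.7 kN; interior l_c = 63, r_n = 379 kN; R_n = 327.7 + 1·379 = 706.7 kN → 530 kN.
Block shear: A_gv = 2030, A_nv = 1421, A_nt = 357 mm²; R_n = min(0.6F_uA_nv, 0.6F_yA_gv) + U_bs·F_u·A_nt = 568.5 kN → 426 kN.
Bolt shear governs: 318 kN.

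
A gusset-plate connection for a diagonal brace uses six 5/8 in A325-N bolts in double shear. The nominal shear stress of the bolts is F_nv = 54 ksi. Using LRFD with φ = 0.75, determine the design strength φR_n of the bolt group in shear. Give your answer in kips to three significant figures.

149 kips

A_b = π × 0.625² / 4 = 0.3068 in².
R_n = F_nv · A_b · n · n_s = 54 × 0.3068 × 6 × 2 = 198.8 kips.
Design strength φR_n = 0.75 × 198.8 = 149 kips.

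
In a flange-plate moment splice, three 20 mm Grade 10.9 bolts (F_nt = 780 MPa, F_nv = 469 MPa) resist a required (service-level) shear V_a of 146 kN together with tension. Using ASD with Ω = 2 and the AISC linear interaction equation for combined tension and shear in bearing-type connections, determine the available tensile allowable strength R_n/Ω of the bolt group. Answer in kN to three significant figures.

235 kN

A_b = π·20²/4 = 314.2 mm²; f_rv = 146 × 1000 / (3 × 314.2) = 154.9 MPa.
F'_nt = 1.3 F_nt − (Ω F_nt / F_nv) f_rv = 1.3·780 − (2·780/469)·154.9 = 498.7 MPa, capped at F_nt → F'_nt = 498.7 MPa.
R_n = F'_nt · A_b · n = 498.7 × 314.2 × 3 / 1000 = 470 kN.
Allowable strength R_n/Ω = 470 / 2 = 235 kN.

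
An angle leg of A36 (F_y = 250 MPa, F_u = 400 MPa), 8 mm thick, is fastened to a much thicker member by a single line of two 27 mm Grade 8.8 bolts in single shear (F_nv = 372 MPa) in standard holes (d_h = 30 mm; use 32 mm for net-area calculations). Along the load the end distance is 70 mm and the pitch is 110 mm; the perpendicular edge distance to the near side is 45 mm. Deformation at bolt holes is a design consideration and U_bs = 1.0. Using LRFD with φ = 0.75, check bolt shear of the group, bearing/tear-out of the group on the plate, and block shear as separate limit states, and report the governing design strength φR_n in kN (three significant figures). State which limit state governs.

Bolt shear: A_b = π·27²/4 = 572.6 mm²; R_n = 372 × 572.6 × 2 × 1 / 1000 = 426 kN → 0.75 × 426 = 319 kN.
Bearing: edge l_c = 55, r_n = 207.4 kN; interior l_c = 80, r_n = 207.4 kN; R_n = 207.4 + 1·207.4 = 414.7 kN → 311 kN.
Block shear: A_gv = 1440, A_nv = 1056, A_nt = 232 mm²; R_n = min(0.6F_uA_nv, 0.6F_yA_gv) + U_bs·F_u·A_nt = 308.8 kN → 232 kN.
Block shear governs: 232 kN.

232 kN (block shear governs)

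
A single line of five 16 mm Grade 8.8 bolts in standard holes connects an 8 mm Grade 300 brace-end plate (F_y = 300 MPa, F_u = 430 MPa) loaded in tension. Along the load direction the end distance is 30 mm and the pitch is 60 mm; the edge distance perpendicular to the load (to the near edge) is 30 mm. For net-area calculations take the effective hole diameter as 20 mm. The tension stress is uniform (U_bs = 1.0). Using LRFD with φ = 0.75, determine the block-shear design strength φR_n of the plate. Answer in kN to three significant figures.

330 kN

Shear plane L_v = 30 + 4·60 = 270 mm; A_gv = 270 × 8 = 2160 mm².
A_nv = (270 − 4.5·20) × 8 = 1440 mm².
A_nt = (30 − 0.5·20) × 8 = 160 mm².
0.6 F_u A_nv = 371.5 kN; 0.6 F_y A_gv = 388.8 kN → shear rupture governs the shear term.
R_n = 371.5 + 1.0 × 430 × 160 / 1000 = 440.3 kN.
Design strength φR_n = 0.75 × 440.3 = 330 kN.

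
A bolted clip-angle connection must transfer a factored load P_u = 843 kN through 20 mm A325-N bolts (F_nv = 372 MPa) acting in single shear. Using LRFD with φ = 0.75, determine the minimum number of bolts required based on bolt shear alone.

10 bolts

A_b = π·20²/4 = 314.2 mm².
Per-bolt design strength φR_n = 0.75 × 372 × 314.2 × 1 / 1000 = 87.65 kN.
n ≥ 843 / 87.65 = 9.618 → use 10 bolts.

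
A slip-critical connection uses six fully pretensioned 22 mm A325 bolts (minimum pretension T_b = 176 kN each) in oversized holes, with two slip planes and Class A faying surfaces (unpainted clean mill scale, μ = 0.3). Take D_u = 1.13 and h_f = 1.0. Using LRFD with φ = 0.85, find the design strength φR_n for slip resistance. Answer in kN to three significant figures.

609 kN

R_n = μ · D_u · h_f · T_b · n_s · n_b = 0.3 × 1.13 × 1.0 × 176 × 2 × 6 = 716 kN.
Design strength φR_n = 0.85 × 716 = 609 kN.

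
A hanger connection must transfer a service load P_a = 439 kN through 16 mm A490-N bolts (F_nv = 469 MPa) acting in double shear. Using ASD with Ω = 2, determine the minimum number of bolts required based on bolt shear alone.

A_b = π·16²/4 = 201.1 mm².
Per-bolt allowable strength R_n/Ω = 469 × 201.1 × 2 / 1000 / 2 = 94.3 kN.
n ≥ 439 / 94.3 = 4.655 → use 5 bolts.

5 bolts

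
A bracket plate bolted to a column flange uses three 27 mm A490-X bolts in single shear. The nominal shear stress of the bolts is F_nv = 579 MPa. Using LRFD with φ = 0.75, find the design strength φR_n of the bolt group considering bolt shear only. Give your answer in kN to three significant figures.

746 kN

A_b = π × 27² / 4 = 572.6 mm².
R_n = F_nv · A_b · n · n_s = 579 × 572.6 × 3 × 1 / 1000 = 994.5 kN.
Design strength φR_n = 0.75 × 994.5 = 746 kN.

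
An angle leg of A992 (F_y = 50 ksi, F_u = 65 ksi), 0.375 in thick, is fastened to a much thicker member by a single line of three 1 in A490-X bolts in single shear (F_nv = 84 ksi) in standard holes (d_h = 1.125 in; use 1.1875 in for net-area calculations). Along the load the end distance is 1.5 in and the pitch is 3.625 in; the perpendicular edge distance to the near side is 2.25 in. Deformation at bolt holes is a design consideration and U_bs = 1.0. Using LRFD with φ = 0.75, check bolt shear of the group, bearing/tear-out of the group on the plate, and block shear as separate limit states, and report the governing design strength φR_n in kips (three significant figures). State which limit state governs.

Bolt shear: A_b = π·1²/4 = 0.7854 in²; R_n = 84 × 0.7854 × 3 × 1 = 197.9 kips → 0.75 × 197.9 = 148 kips.
Bearing: edge l_c = 0.9375, r_n = 27.42 kips; interior l_c = 2.5, r_n = 58.5 kips; R_n = 27.42 + 2·58.5 = 144.4 kips → 108 kips.
Block shear: A_gv = 3.281, A_nv = 2.168, A_nt = 0.6211 in²; R_n = min(0.6F_uA_nv, 0.6F_yA_gv) + U_bs·F_u·A_nt = 124.9 kips → 93.7 kips.
Block shear governs: 93.7 kips.

93.7 kips (block shear governs)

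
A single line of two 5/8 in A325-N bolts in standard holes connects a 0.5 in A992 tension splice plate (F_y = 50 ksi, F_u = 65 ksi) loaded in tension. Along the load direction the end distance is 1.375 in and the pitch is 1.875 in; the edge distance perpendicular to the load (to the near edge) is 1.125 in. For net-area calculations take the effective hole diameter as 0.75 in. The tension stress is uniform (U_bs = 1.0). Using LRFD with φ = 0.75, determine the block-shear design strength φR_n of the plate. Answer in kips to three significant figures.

Shear plane L_v = 1.375 + 1·1.875 = 3.25 in; A_gv = 3.25 × 0.5 = 1.625 in².
A_nv = (3.25 − 1.5·0.75) × 0.5 = 1.062 in².
A_nt = (1.125 − 0.5·0.75) × 0.5 = 0.375 in².
0.6 F_u A_nv = 41.44 kips; 0.6 F_y A_gv = 48.75 kips → shear rupture governs the shear term.
R_n = 41.44 + 1.0 × 65 × 0.375 = 65.81 kips.
Design strength φR_n = 0.75 × 65.81 = 49.4 kips.

49.4 kips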